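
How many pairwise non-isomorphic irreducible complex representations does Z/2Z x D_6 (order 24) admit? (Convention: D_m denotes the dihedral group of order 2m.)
12

The number of irreducible complex representations of a finite group equals its number of conjugacy classes. For a direct product, #classes(G x H) = #classes(G) * #classes(H). Z/2Z has 2 classes (abelian), D_6 has 6 classes, so 2 * 6 = 12, so Z/2Z x D_6 (order 24) has exactly 12 irreducible complex representations.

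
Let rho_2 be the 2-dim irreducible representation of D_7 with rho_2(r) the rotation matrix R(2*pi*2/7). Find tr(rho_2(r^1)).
chi_{rho_2}(r^1) = 2*cos(2*pi*2*1/7) = -2*cos(3*pi/7)

Details: rho_2(r^1) is rotation by angle 2*pi*2*1/7, whose trace is 2*cos(2*pi*2*1/7) = -2*cos(3*pi/7).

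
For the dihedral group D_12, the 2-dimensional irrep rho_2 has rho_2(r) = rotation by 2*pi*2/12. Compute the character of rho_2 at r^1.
chi_{rho_2}(r^1) = 2*cos(2*pi*2*1/12) = 1

Argument: rho_2(r^1) is rotation by angle 2*pi*2*1/12, whose trace is 2*cos(2*pi*2*1/12) = 1.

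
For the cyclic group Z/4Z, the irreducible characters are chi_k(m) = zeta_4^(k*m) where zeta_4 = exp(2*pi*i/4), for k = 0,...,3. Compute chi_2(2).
chi_2(2) = zeta_4^4 = 1

Details: chi_2(2) = zeta_4^(2*2) = zeta_4^4. Since zeta_4^4 = 1, this equals zeta_4^0 = exp(2*pi*i*0/4) = 1.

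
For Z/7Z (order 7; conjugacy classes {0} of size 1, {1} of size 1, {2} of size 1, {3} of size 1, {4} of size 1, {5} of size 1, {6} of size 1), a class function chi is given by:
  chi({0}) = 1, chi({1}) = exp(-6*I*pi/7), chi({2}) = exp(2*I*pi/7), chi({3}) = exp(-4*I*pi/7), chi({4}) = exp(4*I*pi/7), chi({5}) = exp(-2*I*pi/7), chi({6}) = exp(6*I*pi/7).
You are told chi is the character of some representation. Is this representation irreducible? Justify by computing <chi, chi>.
Irreducible: <chi, chi> = 1.

Justification: <chi, chi> = (1/|G|) sum_C |C| * |chi(C)|^2 = (1/7)[1*|1|^2 + 1*|exp(-6*I*pi/7)|^2 + 1*|exp(2*I*pi/7)|^2 + 1*|exp(-4*I*pi/7)|^2 + 1*|exp(4*I*pi/7)|^2 + 1*|exp(-2*I*pi/7)|^2 + 1*|exp(6*I*pi/7)|^2]
  = (1/7)[(1) + (1) + (1) + (1) + (1) + (1) + (1)] = 7/7 = 1.
(Exp terms are combined using exp(i*s)*conj(exp(i*t)) = exp(i*(s-t)), and sums of them are collapsed using the identity that for every m > 1 the m distinct m-th roots of unity sum to 0, e.g. 1 + exp(2*I*pi/3) + exp(-2*I*pi/3) = 0.)
A character is irreducible iff <chi, chi> = 1, so this representation is irreducible.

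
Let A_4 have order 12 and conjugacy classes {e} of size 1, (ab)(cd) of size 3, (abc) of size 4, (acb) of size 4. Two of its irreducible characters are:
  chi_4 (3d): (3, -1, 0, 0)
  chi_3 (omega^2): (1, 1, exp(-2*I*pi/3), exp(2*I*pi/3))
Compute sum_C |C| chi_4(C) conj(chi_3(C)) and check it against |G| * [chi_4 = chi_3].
Sum = 0; so <chi_4, chi_3> = 0 (distinct irreducibles are orthogonal).

Details: Compute term by term over conjugacy classes (|C| * chi_4(C) * conj(chi_3(C))):
  1*(3)*conj(1) + 3*(-1)*conj(1) + 4*(0)*conj(exp(-2*I*pi/3)) + 4*(0)*conj(exp(2*I*pi/3))
  = (3) + (-3) + (0) + (0)
  = 0.
(Exp terms are combined using exp(i*s)*conj(exp(i*t)) = exp(i*(s-t)), and sums of them are collapsed using the identity that for every m > 1 the m distinct m-th roots of unity sum to 0, e.g. 1 + exp(2*I*pi/3) + exp(-2*I*pi/3) = 0.)
Dividing by |G| = 12 gives 0/12 = 0, matching the row-orthogonality relation <chi_4, chi_3> = [chi_4 = chi_3].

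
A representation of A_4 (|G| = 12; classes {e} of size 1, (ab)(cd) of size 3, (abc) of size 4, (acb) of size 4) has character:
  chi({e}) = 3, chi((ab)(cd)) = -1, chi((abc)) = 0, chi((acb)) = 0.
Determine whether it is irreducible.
Irreducible: <chi, chi> = 1.

<chi, chi> = (1/|G|) sum_C |C| * |chi(C)|^2 = (1/12)[1*|3|^2 + 3*|-1|^2 + 4*|0|^2 + 4*|0|^2]
  = (1/12)[(9) + (3) + (0) + (0)] = 12/12 = 1.
(Exp terms are combined using exp(i*s)*conj(exp(i*t)) = exp(i*(s-t)), and sums of them are collapsed using the identity that for every m > 1 the m distinct m-th roots of unity sum to 0, e.g. 1 + exp(2*I*pi/3) + exp(-2*I*pi/3) = 0.)
A character is irreducible iff <chi, chi> = 1, so this representation is irreducible.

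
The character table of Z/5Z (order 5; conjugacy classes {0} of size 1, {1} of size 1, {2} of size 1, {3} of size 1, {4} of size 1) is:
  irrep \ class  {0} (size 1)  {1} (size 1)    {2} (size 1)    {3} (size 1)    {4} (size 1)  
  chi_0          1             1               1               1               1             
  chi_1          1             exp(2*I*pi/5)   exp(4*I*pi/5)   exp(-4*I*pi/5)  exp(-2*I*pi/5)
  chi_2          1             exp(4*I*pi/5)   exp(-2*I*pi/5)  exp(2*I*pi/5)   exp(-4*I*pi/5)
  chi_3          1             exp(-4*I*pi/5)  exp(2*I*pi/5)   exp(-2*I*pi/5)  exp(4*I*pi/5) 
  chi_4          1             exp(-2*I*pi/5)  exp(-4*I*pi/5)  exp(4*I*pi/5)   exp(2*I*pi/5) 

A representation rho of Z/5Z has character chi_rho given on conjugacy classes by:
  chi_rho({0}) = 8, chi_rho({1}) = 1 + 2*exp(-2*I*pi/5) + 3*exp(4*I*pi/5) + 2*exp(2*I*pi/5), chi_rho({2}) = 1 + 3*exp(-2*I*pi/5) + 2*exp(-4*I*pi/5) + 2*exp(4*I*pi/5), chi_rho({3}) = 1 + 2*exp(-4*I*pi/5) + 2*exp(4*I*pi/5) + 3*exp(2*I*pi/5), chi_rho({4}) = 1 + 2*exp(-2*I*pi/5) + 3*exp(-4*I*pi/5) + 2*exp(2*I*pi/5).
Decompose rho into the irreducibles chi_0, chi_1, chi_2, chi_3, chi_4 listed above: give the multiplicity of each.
Multiplicities: chi_0: 1, chi_1: 2, chi_2: 3, chi_3: 0, chi_4: 2.

Details: Use <chi_rho, chi> = (1/|G|) sum_C |C| * chi_rho(C) * conj(chi(C)) with |G| = 5 for each irreducible chi in the table:
  <chi_rho, chi_0> = (1/5)[1*(8)*conj(1) + 1*(1 + 2*exp(-2*I*pi/5) + 3*exp(4*I*pi/5) + 2*exp(2*I*pi/5))*conj(1) + 1*(1 + 3*exp(-2*I*pi/5) + 2*exp(-4*I*pi/5) + 2*exp(4*I*pi/5))*conj(1) + 1*(1 + 2*exp(-4*I*pi/5) + 2*exp(4*I*pi/5) + 3*exp(2*I*pi/5))*conj(1) + 1*(1 + 2*exp(-2*I*pi/5) + 3*exp(-4*I*pi/5) + 2*exp(2*I*pi/5))*conj(1)]
      = (1/5)[(8) + (1 + 2*exp(-2*I*pi/5) + 3*exp(4*I*pi/5) + 2*exp(2*I*pi/5)) + (1 + 3*exp(-2*I*pi/5) + 2*exp(-4*I*pi/5) + 2*exp(4*I*pi/5)) + (1 + 2*exp(-4*I*pi/5) + 2*exp(4*I*pi/5) + 3*exp(2*I*pi/5)) + (1 + 2*exp(-2*I*pi/5) + 3*exp(-4*I*pi/5) + 2*exp(2*I*pi/5))] = 5/5 = 1
  <chi_rho, chi_1> = (1/5)[1*(8)*conj(1) + 1*(1 + 2*exp(-2*I*pi/5) + 3*exp(4*I*pi/5) + 2*exp(2*I*pi/5))*conj(exp(2*I*pi/5)) + 1*(1 + 3*exp(-2*I*pi/5) + 2*exp(-4*I*pi/5) + 2*exp(4*I*pi/5))*conj(exp(4*I*pi/5)) + 1*(1 + 2*exp(-4*I*pi/5) + 2*exp(4*I*pi/5) + 3*exp(2*I*pi/5))*conj(exp(-4*I*pi/5)) + 1*(1 + 2*exp(-2*I*pi/5) + 3*exp(-4*I*pi/5) + 2*exp(2*I*pi/5))*conj(exp(-2*I*pi/5))]
      = (1/5)[(8) + (2 + 2*exp(-4*I*pi/5) + exp(-2*I*pi/5) + 3*exp(2*I*pi/5)) + (2 + exp(-4*I*pi/5) + 3*exp(4*I*pi/5) + 2*exp(2*I*pi/5)) + (2 + 2*exp(-2*I*pi/5) + 3*exp(-4*I*pi/5) + exp(4*I*pi/5)) + (2 + 3*exp(-2*I*pi/5) + exp(2*I*pi/5) + 2*exp(4*I*pi/5))] = 10/5 = 2
  <chi_rho, chi_2> = (1/5)[1*(8)*conj(1) + 1*(1 + 2*exp(-2*I*pi/5) + 3*exp(4*I*pi/5) + 2*exp(2*I*pi/5))*conj(exp(4*I*pi/5)) + 1*(1 + 3*exp(-2*I*pi/5) + 2*exp(-4*I*pi/5) + 2*exp(4*I*pi/5))*conj(exp(-2*I*pi/5)) + 1*(1 + 2*exp(-4*I*pi/5) + 2*exp(4*I*pi/5) + 3*exp(2*I*pi/5))*conj(exp(2*I*pi/5)) + 1*(1 + 2*exp(-2*I*pi/5) + 3*exp(-4*I*pi/5) + 2*exp(2*I*pi/5))*conj(exp(-4*I*pi/5))]
      = (1/5)[(8) + (3 + 2*exp(-2*I*pi/5) + exp(-4*I*pi/5) + 2*exp(4*I*pi/5)) + (3 + 2*exp(-2*I*pi/5) + 2*exp(-4*I*pi/5) + exp(2*I*pi/5)) + (3 + exp(-2*I*pi/5) + 2*exp(4*I*pi/5) + 2*exp(2*I*pi/5)) + (3 + 2*exp(-4*I*pi/5) + exp(4*I*pi/5) + 2*exp(2*I*pi/5))] = 15/5 = 3
  <chi_rho, chi_3> = (1/5)[1*(8)*conj(1) + 1*(1 + 2*exp(-2*I*pi/5) + 3*exp(4*I*pi/5) + 2*exp(2*I*pi/5))*conj(exp(-4*I*pi/5)) + 1*(1 + 3*exp(-2*I*pi/5) + 2*exp(-4*I*pi/5) + 2*exp(4*I*pi/5))*conj(exp(2*I*pi/5)) + 1*(1 + 2*exp(-4*I*pi/5) + 2*exp(4*I*pi/5) + 3*exp(2*I*pi/5))*conj(exp(-2*I*pi/5)) + 1*(1 + 2*exp(-2*I*pi/5) + 3*exp(-4*I*pi/5) + 2*exp(2*I*pi/5))*conj(exp(4*I*pi/5))]
      = (1/5)[(8) + (3*exp(-2*I*pi/5) + 2*exp(-4*I*pi/5) + exp(4*I*pi/5) + 2*exp(2*I*pi/5)) + (3*exp(-4*I*pi/5) + exp(-2*I*pi/5) + 2*exp(4*I*pi/5) + 2*exp(2*I*pi/5)) + (2*exp(-2*I*pi/5) + 2*exp(-4*I*pi/5) + exp(2*I*pi/5) + 3*exp(4*I*pi/5)) + (2*exp(-2*I*pi/5) + exp(-4*I*pi/5) + 2*exp(4*I*pi/5) + 3*exp(2*I*pi/5))] = 0/5 = 0
  <chi_rho, chi_4> = (1/5)[1*(8)*conj(1) + 1*(1 + 2*exp(-2*I*pi/5) + 3*exp(4*I*pi/5) + 2*exp(2*I*pi/5))*conj(exp(-2*I*pi/5)) + 1*(1 + 3*exp(-2*I*pi/5) + 2*exp(-4*I*pi/5) + 2*exp(4*I*pi/5))*conj(exp(-4*I*pi/5)) + 1*(1 + 2*exp(-4*I*pi/5) + 2*exp(4*I*pi/5) + 3*exp(2*I*pi/5))*conj(exp(4*I*pi/5)) + 1*(1 + 2*exp(-2*I*pi/5) + 3*exp(-4*I*pi/5) + 2*exp(2*I*pi/5))*conj(exp(2*I*pi/5))]
      = (1/5)[(8) + (2 + 3*exp(-4*I*pi/5) + exp(2*I*pi/5) + 2*exp(4*I*pi/5)) + (2 + 2*exp(-2*I*pi/5) + exp(4*I*pi/5) + 3*exp(2*I*pi/5)) + (2 + 3*exp(-2*I*pi/5) + exp(-4*I*pi/5) + 2*exp(2*I*pi/5)) + (2 + 2*exp(-4*I*pi/5) + exp(-2*I*pi/5) + 3*exp(4*I*pi/5))] = 10/5 = 2
(Exp terms are combined using exp(i*s)*conj(exp(i*t)) = exp(i*(s-t)), and sums of them are collapsed using the identity that for every m > 1 the m distinct m-th roots of unity sum to 0, e.g. 1 + exp(2*I*pi/3) + exp(-2*I*pi/3) = 0.)
Dimension check: dim(rho) = sum (mult * dim) = 1*1 + 2*1 + 3*1 + 0*1 + 2*1 = 8 = chi_rho(e) = 8.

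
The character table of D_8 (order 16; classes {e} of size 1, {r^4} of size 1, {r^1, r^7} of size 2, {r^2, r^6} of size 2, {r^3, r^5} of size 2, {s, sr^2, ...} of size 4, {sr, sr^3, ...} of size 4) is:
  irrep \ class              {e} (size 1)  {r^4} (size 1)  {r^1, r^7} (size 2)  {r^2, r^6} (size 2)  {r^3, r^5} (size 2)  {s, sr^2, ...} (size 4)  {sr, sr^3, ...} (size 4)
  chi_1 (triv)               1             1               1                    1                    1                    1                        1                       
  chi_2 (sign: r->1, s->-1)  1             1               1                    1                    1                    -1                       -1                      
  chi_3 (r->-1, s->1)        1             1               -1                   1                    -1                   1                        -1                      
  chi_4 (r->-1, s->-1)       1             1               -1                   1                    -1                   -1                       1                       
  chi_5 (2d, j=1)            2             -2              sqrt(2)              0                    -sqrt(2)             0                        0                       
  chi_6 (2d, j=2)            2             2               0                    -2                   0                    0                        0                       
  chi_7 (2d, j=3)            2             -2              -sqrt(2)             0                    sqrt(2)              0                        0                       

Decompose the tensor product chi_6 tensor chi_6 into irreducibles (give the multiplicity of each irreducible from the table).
chi_6 tensor chi_6 = chi_1 + chi_2 + chi_3 + chi_4 (all other irreducibles have multiplicity 0).

Derivation: The character of a tensor product is the pointwise product (chi_6 * chi_6)(C) = chi_6(C) * chi_6(C):
  {e}: (2)*(2), {r^4}: (2)*(2), {r^1, r^7}: (0)*(0), {r^2, r^6}: (-2)*(-2), {r^3, r^5}: (0)*(0), {s, sr^2, ...}: (0)*(0), {sr, sr^3, ...}: (0)*(0)
so (chi_6 * chi_6) takes values
  {e} -> 4, {r^4} -> 4, {r^1, r^7} -> 0, {r^2, r^6} -> 4, {r^3, r^5} -> 0, {s, sr^2, ...} -> 0, {sr, sr^3, ...} -> 0.
Now take the inner product of this character with each irreducible chi from the table, <chi_6*chi_6, chi> = (1/16) sum_C |C| (chi_6*chi_6)(C) conj(chi(C)):
  <chi_6*chi_6, chi_1> = (1/16)[1*(4)*conj(1) + 1*(4)*conj(1) + 2*(0)*conj(1) + 2*(4)*conj(1) + 2*(0)*conj(1) + 4*(0)*conj(1) + 4*(0)*conj(1)]
      = (1/16)[(4) + (4) + (0) + (8) + (0) + (0) + (0)] = 16/16 = 1
  <chi_6*chi_6, chi_2> = (1/16)[1*(4)*conj(1) + 1*(4)*conj(1) + 2*(0)*conj(1) + 2*(4)*conj(1) + 2*(0)*conj(1) + 4*(0)*conj(-1) + 4*(0)*conj(-1)]
      = (1/16)[(4) + (4) + (0) + (8) + (0) + (0) + (0)] = 16/16 = 1
  <chi_6*chi_6, chi_3> = (1/16)[1*(4)*conj(1) + 1*(4)*conj(1) + 2*(0)*conj(-1) + 2*(4)*conj(1) + 2*(0)*conj(-1) + 4*(0)*conj(1) + 4*(0)*conj(-1)]
      = (1/16)[(4) + (4) + (0) + (8) + (0) + (0) + (0)] = 16/16 = 1
  <chi_6*chi_6, chi_4> = (1/16)[1*(4)*conj(1) + 1*(4)*conj(1) + 2*(0)*conj(-1) + 2*(4)*conj(1) + 2*(0)*conj(-1) + 4*(0)*conj(-1) + 4*(0)*conj(1)]
      = (1/16)[(4) + (4) + (0) + (8) + (0) + (0) + (0)] = 16/16 = 1
  <chi_6*chi_6, chi_5> = (1/16)[1*(4)*conj(2) + 1*(4)*conj(-2) + 2*(0)*conj(sqrt(2)) + 2*(4)*conj(0) + 2*(0)*conj(-sqrt(2)) + 4*(0)*conj(0) + 4*(0)*conj(0)]
      = (1/16)[(8) + (-8) + (0) + (0) + (0) + (0) + (0)] = 0/16 = 0
  <chi_6*chi_6, chi_6> = (1/16)[1*(4)*conj(2) + 1*(4)*conj(2) + 2*(0)*conj(0) + 2*(4)*conj(-2) + 2*(0)*conj(0) + 4*(0)*conj(0) + 4*(0)*conj(0)]
      = (1/16)[(8) + (8) + (0) + (-16) + (0) + (0) + (0)] = 0/16 = 0
  <chi_6*chi_6, chi_7> = (1/16)[1*(4)*conj(2) + 1*(4)*conj(-2) + 2*(0)*conj(-sqrt(2)) + 2*(4)*conj(0) + 2*(0)*conj(sqrt(2)) + 4*(0)*conj(0) + 4*(0)*conj(0)]
      = (1/16)[(8) + (-8) + (0) + (0) + (0) + (0) + (0)] = 0/16 = 0
Hence the multiplicities are chi_1: 1, chi_2: 1, chi_3: 1, chi_4: 1. Dimension check: dim(chi_6)*dim(chi_6) = 2*2 = 4 and sum (mult * dim) = 1*1 + 1*1 + 1*1 + 1*1 = 4.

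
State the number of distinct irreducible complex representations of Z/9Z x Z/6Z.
54

Justification: The number of irreducible complex representations of a finite group equals its number of conjugacy classes. Z/9Z x Z/6Z is abelian of order 54, so every element is its own conjugacy class: 54 classes, so Z/9Z x Z/6Z (order 54) has exactly 54 irreducible complex representations.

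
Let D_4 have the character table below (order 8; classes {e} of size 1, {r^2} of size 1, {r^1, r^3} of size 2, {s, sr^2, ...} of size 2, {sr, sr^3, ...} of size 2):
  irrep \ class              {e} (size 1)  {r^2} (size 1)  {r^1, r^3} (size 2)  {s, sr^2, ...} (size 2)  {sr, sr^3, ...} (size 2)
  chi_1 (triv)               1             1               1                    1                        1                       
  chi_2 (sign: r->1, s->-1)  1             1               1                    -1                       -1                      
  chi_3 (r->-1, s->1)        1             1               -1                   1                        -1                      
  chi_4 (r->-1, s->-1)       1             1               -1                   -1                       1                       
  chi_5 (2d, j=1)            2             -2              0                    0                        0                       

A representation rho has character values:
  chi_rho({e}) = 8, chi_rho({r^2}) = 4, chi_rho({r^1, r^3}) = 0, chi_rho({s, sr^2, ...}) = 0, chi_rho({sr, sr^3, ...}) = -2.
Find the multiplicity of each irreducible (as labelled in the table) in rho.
Multiplicities: chi_1: 1, chi_2: 2, chi_3: 2, chi_4: 1, chi_5: 1.

Why: Use <chi_rho, chi> = (1/|G|) sum_C |C| * chi_rho(C) * conj(chi(C)) with |G| = 8 for each irreducible chi in the table:
  <chi_rho, chi_1> = (1/8)[1*(8)*conj(1) + 1*(4)*conj(1) + 2*(0)*conj(1) + 2*(0)*conj(1) + 2*(-2)*conj(1)]
      = (1/8)[(8) + (4) + (0) + (0) + (-4)] = 8/8 = 1
  <chi_rho, chi_2> = (1/8)[1*(8)*conj(1) + 1*(4)*conj(1) + 2*(0)*conj(1) + 2*(0)*conj(-1) + 2*(-2)*conj(-1)]
      = (1/8)[(8) + (4) + (0) + (0) + (4)] = 16/8 = 2
  <chi_rho, chi_3> = (1/8)[1*(8)*conj(1) + 1*(4)*conj(1) + 2*(0)*conj(-1) + 2*(0)*conj(1) + 2*(-2)*conj(-1)]
      = (1/8)[(8) + (4) + (0) + (0) + (4)] = 16/8 = 2
  <chi_rho, chi_4> = (1/8)[1*(8)*conj(1) + 1*(4)*conj(1) + 2*(0)*conj(-1) + 2*(0)*conj(-1) + 2*(-2)*conj(1)]
      = (1/8)[(8) + (4) + (0) + (0) + (-4)] = 8/8 = 1
  <chi_rho, chi_5> = (1/8)[1*(8)*conj(2) + 1*(4)*conj(-2) + 2*(0)*conj(0) + 2*(0)*conj(0) + 2*(-2)*conj(0)]
      = (1/8)[(16) + (-8) + (0) + (0) + (0)] = 8/8 = 1
Dimension check: dim(rho) = sum (mult * dim) = 1*1 + 2*1 + 2*1 + 1*1 + 1*2 = 8 = chi_rho(e) = 8.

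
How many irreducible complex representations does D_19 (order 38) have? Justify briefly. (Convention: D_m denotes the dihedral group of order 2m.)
11

Proof sketch: The number of irreducible complex representations of a finite group equals its number of conjugacy classes. D_19 has 11 conjugacy classes ((n+3)/2 for n odd), so D_19 (order 38) has exactly 11 irreducible complex representations.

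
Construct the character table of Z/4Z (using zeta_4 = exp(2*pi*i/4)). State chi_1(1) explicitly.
Character table of Z/4Z (irreps indexed chi_0,...,chi_3 with chi_k(m) = zeta_4^(k*m), zeta_4 = exp(2*pi*i/4)):
  irrep \ class  {0} (size 1)  {1} (size 1)  {2} (size 1)  {3} (size 1)
  chi_0          1             1             1             1           
  chi_1          1             I             -1            -I          
  chi_2          1             -1            1             -1          
  chi_3          1             -I            -1            I           

Spot check: chi_1(1) = zeta_4^(1*1) = zeta_4^1 = I.

Argument: Z/4Z is abelian, so all 4 irreducible complex representations are 1-dimensional. They are given by chi_k(m) = zeta_4^(k*m) for k = 0,...,3. Row orthogonality: sum_m chi_k(m) conj(chi_l(m)) = 4 * [k = l].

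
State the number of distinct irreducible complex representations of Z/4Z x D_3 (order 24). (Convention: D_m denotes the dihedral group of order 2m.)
12

The number of irreducible complex representations of a finite group equals its number of conjugacy classes. For a direct product, #classes(G x H) = #classes(G) * #classes(H). Z/4Z has 4 classes (abelian), D_3 has 3 classes, so 4 * 3 = 12, so Z/4Z x D_3 (order 24) has exactly 12 irreducible complex representations.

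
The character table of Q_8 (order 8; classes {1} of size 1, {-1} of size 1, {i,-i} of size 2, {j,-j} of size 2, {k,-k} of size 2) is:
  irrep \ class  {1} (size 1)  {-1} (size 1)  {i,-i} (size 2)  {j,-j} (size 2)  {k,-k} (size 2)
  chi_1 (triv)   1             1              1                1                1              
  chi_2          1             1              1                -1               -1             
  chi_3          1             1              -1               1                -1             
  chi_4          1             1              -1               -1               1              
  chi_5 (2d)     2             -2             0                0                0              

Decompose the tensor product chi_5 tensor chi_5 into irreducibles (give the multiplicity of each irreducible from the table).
chi_5 tensor chi_5 = chi_1 + chi_2 + chi_3 + chi_4 (all other irreducibles have multiplicity 0).

Justification: The character of a tensor product is the pointwise product (chi_5 * chi_5)(C) = chi_5(C) * chi_5(C):
  {1}: (2)*(2), {-1}: (-2)*(-2), {i,-i}: (0)*(0), {j,-j}: (0)*(0), {k,-k}: (0)*(0)
so (chi_5 * chi_5) takes values
  {1} -> 4, {-1} -> 4, {i,-i} -> 0, {j,-j} -> 0, {k,-k} -> 0.
Now take the inner product of this character with each irreducible chi from the table, <chi_5*chi_5, chi> = (1/8) sum_C |C| (chi_5*chi_5)(C) conj(chi(C)):
  <chi_5*chi_5, chi_1> = (1/8)[1*(4)*conj(1) + 1*(4)*conj(1) + 2*(0)*conj(1) + 2*(0)*conj(1) + 2*(0)*conj(1)]
      = (1/8)[(4) + (4) + (0) + (0) + (0)] = 8/8 = 1
  <chi_5*chi_5, chi_2> = (1/8)[1*(4)*conj(1) + 1*(4)*conj(1) + 2*(0)*conj(1) + 2*(0)*conj(-1) + 2*(0)*conj(-1)]
      = (1/8)[(4) + (4) + (0) + (0) + (0)] = 8/8 = 1
  <chi_5*chi_5, chi_3> = (1/8)[1*(4)*conj(1) + 1*(4)*conj(1) + 2*(0)*conj(-1) + 2*(0)*conj(1) + 2*(0)*conj(-1)]
      = (1/8)[(4) + (4) + (0) + (0) + (0)] = 8/8 = 1
  <chi_5*chi_5, chi_4> = (1/8)[1*(4)*conj(1) + 1*(4)*conj(1) + 2*(0)*conj(-1) + 2*(0)*conj(-1) + 2*(0)*conj(1)]
      = (1/8)[(4) + (4) + (0) + (0) + (0)] = 8/8 = 1
  <chi_5*chi_5, chi_5> = (1/8)[1*(4)*conj(2) + 1*(4)*conj(-2) + 2*(0)*conj(0) + 2*(0)*conj(0) + 2*(0)*conj(0)]
      = (1/8)[(8) + (-8) + (0) + (0) + (0)] = 0/8 = 0
Hence the multiplicities are chi_1: 1, chi_2: 1, chi_3: 1, chi_4: 1. Dimension check: dim(chi_5)*dim(chi_5) = 2*2 = 4 and sum (mult * dim) = 1*1 + 1*1 + 1*1 + 1*1 = 4.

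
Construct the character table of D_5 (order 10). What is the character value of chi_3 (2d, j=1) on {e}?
Conjugacy classes: {e} of size 1, {r^1, r^4} of size 2, {r^2, r^3} of size 2, {s, sr, ..., sr^4} of size 5.
Character table:
  irrep \ class              {e} (size 1)  {r^1, r^4} (size 2)  {r^2, r^3} (size 2)  {s, sr, ..., sr^4} (size 5)
  chi_1 (triv)               1             1                    1                    1                          
  chi_2 (sign: r->1, s->-1)  1             1                    1                    -1                         
  chi_3 (2d, j=1)            2             -1/2 + sqrt(5)/2     -sqrt(5)/2 - 1/2     0                          
  chi_4 (2d, j=2)            2             -sqrt(5)/2 - 1/2     -1/2 + sqrt(5)/2     0                          

Spot check: chi_3 (2d, j=1) on {e} = 2.

Working: D_5 has order 2*5 = 10 with 4 conjugacy classes, hence 4 irreducibles. Sum of squared dims 1 + 1 + 4 + 4 = 10 = |G|. Linear characters come from the abelianisation; the 2-dimensional irreps have character r^k -> 2*cos(2*pi*j*k/5), reflections -> 0.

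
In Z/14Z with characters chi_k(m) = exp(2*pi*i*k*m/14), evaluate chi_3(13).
chi_3(13) = zeta_14^39 = exp(-3*I*pi/7)

Why: chi_3(13) = zeta_14^(3*13) = zeta_14^39. Since zeta_14^14 = 1, this equals zeta_14^11 = exp(2*pi*i*11/14) = exp(-3*I*pi/7).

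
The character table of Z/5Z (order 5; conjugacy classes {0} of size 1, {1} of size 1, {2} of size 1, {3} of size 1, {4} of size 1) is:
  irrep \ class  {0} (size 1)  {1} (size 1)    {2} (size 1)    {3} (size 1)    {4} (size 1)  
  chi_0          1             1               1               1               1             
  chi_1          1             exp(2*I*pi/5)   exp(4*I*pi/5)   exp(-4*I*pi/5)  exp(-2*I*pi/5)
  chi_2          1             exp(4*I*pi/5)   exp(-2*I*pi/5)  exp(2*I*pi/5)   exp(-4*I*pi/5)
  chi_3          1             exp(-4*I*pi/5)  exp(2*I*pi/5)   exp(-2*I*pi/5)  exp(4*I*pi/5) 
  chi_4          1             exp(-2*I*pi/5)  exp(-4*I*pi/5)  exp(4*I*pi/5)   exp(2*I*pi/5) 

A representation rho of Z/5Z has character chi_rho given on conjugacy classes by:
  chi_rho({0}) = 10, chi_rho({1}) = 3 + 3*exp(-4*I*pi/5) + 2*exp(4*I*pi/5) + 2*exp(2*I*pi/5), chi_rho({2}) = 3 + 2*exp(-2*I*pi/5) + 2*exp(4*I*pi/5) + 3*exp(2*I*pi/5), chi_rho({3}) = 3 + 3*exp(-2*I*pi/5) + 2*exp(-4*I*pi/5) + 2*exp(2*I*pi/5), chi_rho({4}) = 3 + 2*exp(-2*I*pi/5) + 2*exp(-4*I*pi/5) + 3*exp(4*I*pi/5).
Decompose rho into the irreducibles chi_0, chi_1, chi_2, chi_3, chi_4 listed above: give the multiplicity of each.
Multiplicities: chi_0: 3, chi_1: 2, chi_2: 2, chi_3: 3, chi_4: 0.

Why: Use <chi_rho, chi> = (1/|G|) sum_C |C| * chi_rho(C) * conj(chi(C)) with |G| = 5 for each irreducible chi in the table:
  <chi_rho, chi_0> = (1/5)[1*(10)*conj(1) + 1*(3 + 3*exp(-4*I*pi/5) + 2*exp(4*I*pi/5) + 2*exp(2*I*pi/5))*conj(1) + 1*(3 + 2*exp(-2*I*pi/5) + 2*exp(4*I*pi/5) + 3*exp(2*I*pi/5))*conj(1) + 1*(3 + 3*exp(-2*I*pi/5) + 2*exp(-4*I*pi/5) + 2*exp(2*I*pi/5))*conj(1) + 1*(3 + 2*exp(-2*I*pi/5) + 2*exp(-4*I*pi/5) + 3*exp(4*I*pi/5))*conj(1)]
      = (1/5)[(10) + (3 + 3*exp(-4*I*pi/5) + 2*exp(4*I*pi/5) + 2*exp(2*I*pi/5)) + (3 + 2*exp(-2*I*pi/5) + 2*exp(4*I*pi/5) + 3*exp(2*I*pi/5)) + (3 + 3*exp(-2*I*pi/5) + 2*exp(-4*I*pi/5) + 2*exp(2*I*pi/5)) + (3 + 2*exp(-2*I*pi/5) + 2*exp(-4*I*pi/5) + 3*exp(4*I*pi/5))] = 15/5 = 3
  <chi_rho, chi_1> = (1/5)[1*(10)*conj(1) + 1*(3 + 3*exp(-4*I*pi/5) + 2*exp(4*I*pi/5) + 2*exp(2*I*pi/5))*conj(exp(2*I*pi/5)) + 1*(3 + 2*exp(-2*I*pi/5) + 2*exp(4*I*pi/5) + 3*exp(2*I*pi/5))*conj(exp(4*I*pi/5)) + 1*(3 + 3*exp(-2*I*pi/5) + 2*exp(-4*I*pi/5) + 2*exp(2*I*pi/5))*conj(exp(-4*I*pi/5)) + 1*(3 + 2*exp(-2*I*pi/5) + 2*exp(-4*I*pi/5) + 3*exp(4*I*pi/5))*conj(exp(-2*I*pi/5))]
      = (1/5)[(10) + (2 + 3*exp(-2*I*pi/5) + 3*exp(4*I*pi/5) + 2*exp(2*I*pi/5)) + (2 + 3*exp(-2*I*pi/5) + 3*exp(-4*I*pi/5) + 2*exp(4*I*pi/5)) + (2 + 2*exp(-4*I*pi/5) + 3*exp(4*I*pi/5) + 3*exp(2*I*pi/5)) + (2 + 2*exp(-2*I*pi/5) + 3*exp(-4*I*pi/5) + 3*exp(2*I*pi/5))] = 10/5 = 2
  <chi_rho, chi_2> = (1/5)[1*(10)*conj(1) + 1*(3 + 3*exp(-4*I*pi/5) + 2*exp(4*I*pi/5) + 2*exp(2*I*pi/5))*conj(exp(4*I*pi/5)) + 1*(3 + 2*exp(-2*I*pi/5) + 2*exp(4*I*pi/5) + 3*exp(2*I*pi/5))*conj(exp(-2*I*pi/5)) + 1*(3 + 3*exp(-2*I*pi/5) + 2*exp(-4*I*pi/5) + 2*exp(2*I*pi/5))*conj(exp(2*I*pi/5)) + 1*(3 + 2*exp(-2*I*pi/5) + 2*exp(-4*I*pi/5) + 3*exp(4*I*pi/5))*conj(exp(-4*I*pi/5))]
      = (1/5)[(10) + (2 + 2*exp(-2*I*pi/5) + 3*exp(-4*I*pi/5) + 3*exp(2*I*pi/5)) + (2 + 2*exp(-4*I*pi/5) + 3*exp(4*I*pi/5) + 3*exp(2*I*pi/5)) + (2 + 3*exp(-2*I*pi/5) + 3*exp(-4*I*pi/5) + 2*exp(4*I*pi/5)) + (2 + 3*exp(-2*I*pi/5) + 3*exp(4*I*pi/5) + 2*exp(2*I*pi/5))] = 10/5 = 2
  <chi_rho, chi_3> = (1/5)[1*(10)*conj(1) + 1*(3 + 3*exp(-4*I*pi/5) + 2*exp(4*I*pi/5) + 2*exp(2*I*pi/5))*conj(exp(-4*I*pi/5)) + 1*(3 + 2*exp(-2*I*pi/5) + 2*exp(4*I*pi/5) + 3*exp(2*I*pi/5))*conj(exp(2*I*pi/5)) + 1*(3 + 3*exp(-2*I*pi/5) + 2*exp(-4*I*pi/5) + 2*exp(2*I*pi/5))*conj(exp(-2*I*pi/5)) + 1*(3 + 2*exp(-2*I*pi/5) + 2*exp(-4*I*pi/5) + 3*exp(4*I*pi/5))*conj(exp(4*I*pi/5))]
      = (1/5)[(10) + (3 + 2*exp(-2*I*pi/5) + 2*exp(-4*I*pi/5) + 3*exp(4*I*pi/5)) + (3 + 3*exp(-2*I*pi/5) + 2*exp(-4*I*pi/5) + 2*exp(2*I*pi/5)) + (3 + 2*exp(-2*I*pi/5) + 2*exp(4*I*pi/5) + 3*exp(2*I*pi/5)) + (3 + 3*exp(-4*I*pi/5) + 2*exp(4*I*pi/5) + 2*exp(2*I*pi/5))] = 15/5 = 3
  <chi_rho, chi_4> = (1/5)[1*(10)*conj(1) + 1*(3 + 3*exp(-4*I*pi/5) + 2*exp(4*I*pi/5) + 2*exp(2*I*pi/5))*conj(exp(-2*I*pi/5)) + 1*(3 + 2*exp(-2*I*pi/5) + 2*exp(4*I*pi/5) + 3*exp(2*I*pi/5))*conj(exp(-4*I*pi/5)) + 1*(3 + 3*exp(-2*I*pi/5) + 2*exp(-4*I*pi/5) + 2*exp(2*I*pi/5))*conj(exp(4*I*pi/5)) + 1*(3 + 2*exp(-2*I*pi/5) + 2*exp(-4*I*pi/5) + 3*exp(4*I*pi/5))*conj(exp(2*I*pi/5))]
      = (1/5)[(10) + (3*exp(-2*I*pi/5) + 2*exp(-4*I*pi/5) + 2*exp(4*I*pi/5) + 3*exp(2*I*pi/5)) + (2*exp(-2*I*pi/5) + 3*exp(-4*I*pi/5) + 3*exp(4*I*pi/5) + 2*exp(2*I*pi/5)) + (2*exp(-2*I*pi/5) + 3*exp(-4*I*pi/5) + 3*exp(4*I*pi/5) + 2*exp(2*I*pi/5)) + (3*exp(-2*I*pi/5) + 2*exp(-4*I*pi/5) + 2*exp(4*I*pi/5) + 3*exp(2*I*pi/5))] = 0/5 = 0
(Exp terms are combined using exp(i*s)*conj(exp(i*t)) = exp(i*(s-t)), and sums of them are collapsed using the identity that for every m > 1 the m distinct m-th roots of unity sum to 0, e.g. 1 + exp(2*I*pi/3) + exp(-2*I*pi/3) = 0.)
Dimension check: dim(rho) = sum (mult * dim) = 3*1 + 2*1 + 2*1 + 3*1 + 0*1 = 10 = chi_rho(e) = 10.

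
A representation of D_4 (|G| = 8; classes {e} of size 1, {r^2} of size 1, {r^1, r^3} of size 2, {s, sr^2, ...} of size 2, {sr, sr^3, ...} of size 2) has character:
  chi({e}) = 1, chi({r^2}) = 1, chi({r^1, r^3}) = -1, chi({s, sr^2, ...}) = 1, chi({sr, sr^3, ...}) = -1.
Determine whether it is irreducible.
Irreducible: <chi, chi> = 1.

Argument: <chi, chi> = (1/|G|) sum_C |C| * |chi(C)|^2 = (1/8)[1*|1|^2 + 1*|1|^2 + 2*|-1|^2 + 2*|1|^2 + 2*|-1|^2]
  = (1/8)[(1) + (1) + (2) + (2) + (2)] = 8/8 = 1.
A character is irreducible iff <chi, chi> = 1, so this representation is irreducible.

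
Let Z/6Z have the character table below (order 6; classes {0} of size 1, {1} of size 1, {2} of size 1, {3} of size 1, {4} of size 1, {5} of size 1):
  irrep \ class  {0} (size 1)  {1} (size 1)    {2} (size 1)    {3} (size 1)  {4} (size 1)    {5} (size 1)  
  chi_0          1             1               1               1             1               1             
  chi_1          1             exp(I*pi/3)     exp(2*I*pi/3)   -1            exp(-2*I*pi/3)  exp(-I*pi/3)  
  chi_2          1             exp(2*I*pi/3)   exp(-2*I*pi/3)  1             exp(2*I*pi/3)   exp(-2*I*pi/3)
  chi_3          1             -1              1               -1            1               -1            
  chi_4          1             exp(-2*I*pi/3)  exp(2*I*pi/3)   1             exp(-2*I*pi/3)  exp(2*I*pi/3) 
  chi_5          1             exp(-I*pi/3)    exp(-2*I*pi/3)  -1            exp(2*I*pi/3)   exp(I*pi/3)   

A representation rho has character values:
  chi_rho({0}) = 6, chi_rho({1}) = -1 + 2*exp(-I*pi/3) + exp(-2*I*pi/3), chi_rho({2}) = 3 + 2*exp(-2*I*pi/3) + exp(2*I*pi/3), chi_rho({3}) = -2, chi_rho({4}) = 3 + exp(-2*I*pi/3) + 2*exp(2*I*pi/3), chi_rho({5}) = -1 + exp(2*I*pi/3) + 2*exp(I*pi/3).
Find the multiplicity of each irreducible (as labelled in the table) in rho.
Multiplicities: chi_0: 1, chi_1: 0, chi_2: 0, chi_3: 2, chi_4: 1, chi_5: 2.

Proof sketch: Use <chi_rho, chi> = (1/|G|) sum_C |C| * chi_rho(C) * conj(chi(C)) with |G| = 6 for each irreducible chi in the table:
  <chi_rho, chi_0> = (1/6)[1*(6)*conj(1) + 1*(-1 + 2*exp(-I*pi/3) + exp(-2*I*pi/3))*conj(1) + 1*(3 + 2*exp(-2*I*pi/3) + exp(2*I*pi/3))*conj(1) + 1*(-2)*conj(1) + 1*(3 + exp(-2*I*pi/3) + 2*exp(2*I*pi/3))*conj(1) + 1*(-1 + exp(2*I*pi/3) + 2*exp(I*pi/3))*conj(1)]
      = (1/6)[(6) + (-1 + 2*exp(-I*pi/3) + exp(-2*I*pi/3)) + (3 + 2*exp(-2*I*pi/3) + exp(2*I*pi/3)) + (-2) + (3 + exp(-2*I*pi/3) + 2*exp(2*I*pi/3)) + (-1 + exp(2*I*pi/3) + 2*exp(I*pi/3))] = 6/6 = 1
  <chi_rho, chi_1> = (1/6)[1*(6)*conj(1) + 1*(-1 + 2*exp(-I*pi/3) + exp(-2*I*pi/3))*conj(exp(I*pi/3)) + 1*(3 + 2*exp(-2*I*pi/3) + exp(2*I*pi/3))*conj(exp(2*I*pi/3)) + 1*(-2)*conj(-1) + 1*(3 + exp(-2*I*pi/3) + 2*exp(2*I*pi/3))*conj(exp(-2*I*pi/3)) + 1*(-1 + exp(2*I*pi/3) + 2*exp(I*pi/3))*conj(exp(-I*pi/3))]
      = (1/6)[(6) + (-1 + 2*exp(-2*I*pi/3) - exp(-I*pi/3)) + (1 + 3*exp(-2*I*pi/3) + 2*exp(2*I*pi/3)) + (2) + (1 + 2*exp(-2*I*pi/3) + 3*exp(2*I*pi/3)) + (-1 - exp(I*pi/3) + 2*exp(2*I*pi/3))] = 0/6 = 0
  <chi_rho, chi_2> = (1/6)[1*(6)*conj(1) + 1*(-1 + 2*exp(-I*pi/3) + exp(-2*I*pi/3))*conj(exp(2*I*pi/3)) + 1*(3 + 2*exp(-2*I*pi/3) + exp(2*I*pi/3))*conj(exp(-2*I*pi/3)) + 1*(-2)*conj(1) + 1*(3 + exp(-2*I*pi/3) + 2*exp(2*I*pi/3))*conj(exp(2*I*pi/3)) + 1*(-1 + exp(2*I*pi/3) + 2*exp(I*pi/3))*conj(exp(-2*I*pi/3))]
      = (1/6)[(6) + (-2 + exp(2*I*pi/3) - exp(-2*I*pi/3)) + (2 + exp(-2*I*pi/3) + 3*exp(2*I*pi/3)) + (-2) + (2 + 3*exp(-2*I*pi/3) + exp(2*I*pi/3)) + (-2 + exp(-2*I*pi/3) - exp(2*I*pi/3))] = 0/6 = 0
  <chi_rho, chi_3> = (1/6)[1*(6)*conj(1) + 1*(-1 + 2*exp(-I*pi/3) + exp(-2*I*pi/3))*conj(-1) + 1*(3 + 2*exp(-2*I*pi/3) + exp(2*I*pi/3))*conj(1) + 1*(-2)*conj(-1) + 1*(3 + exp(-2*I*pi/3) + 2*exp(2*I*pi/3))*conj(1) + 1*(-1 + exp(2*I*pi/3) + 2*exp(I*pi/3))*conj(-1)]
      = (1/6)[(6) + (1 - exp(-2*I*pi/3) - 2*exp(-I*pi/3)) + (3 + 2*exp(-2*I*pi/3) + exp(2*I*pi/3)) + (2) + (3 + exp(-2*I*pi/3) + 2*exp(2*I*pi/3)) + (1 - 2*exp(I*pi/3) - exp(2*I*pi/3))] = 12/6 = 2
  <chi_rho, chi_4> = (1/6)[1*(6)*conj(1) + 1*(-1 + 2*exp(-I*pi/3) + exp(-2*I*pi/3))*conj(exp(-2*I*pi/3)) + 1*(3 + 2*exp(-2*I*pi/3) + exp(2*I*pi/3))*conj(exp(2*I*pi/3)) + 1*(-2)*conj(1) + 1*(3 + exp(-2*I*pi/3) + 2*exp(2*I*pi/3))*conj(exp(-2*I*pi/3)) + 1*(-1 + exp(2*I*pi/3) + 2*exp(I*pi/3))*conj(exp(2*I*pi/3))]
      = (1/6)[(6) + (1 - exp(2*I*pi/3) + 2*exp(I*pi/3)) + (1 + 3*exp(-2*I*pi/3) + 2*exp(2*I*pi/3)) + (-2) + (1 + 2*exp(-2*I*pi/3) + 3*exp(2*I*pi/3)) + (1 + 2*exp(-I*pi/3) - exp(-2*I*pi/3))] = 6/6 = 1
  <chi_rho, chi_5> = (1/6)[1*(6)*conj(1) + 1*(-1 + 2*exp(-I*pi/3) + exp(-2*I*pi/3))*conj(exp(-I*pi/3)) + 1*(3 + 2*exp(-2*I*pi/3) + exp(2*I*pi/3))*conj(exp(-2*I*pi/3)) + 1*(-2)*conj(-1) + 1*(3 + exp(-2*I*pi/3) + 2*exp(2*I*pi/3))*conj(exp(2*I*pi/3)) + 1*(-1 + exp(2*I*pi/3) + 2*exp(I*pi/3))*conj(exp(I*pi/3))]
      = (1/6)[(6) + (2 - exp(I*pi/3) + exp(-I*pi/3)) + (2 + exp(-2*I*pi/3) + 3*exp(2*I*pi/3)) + (2) + (2 + 3*exp(-2*I*pi/3) + exp(2*I*pi/3)) + (2 - exp(-I*pi/3) + exp(I*pi/3))] = 12/6 = 2
(Exp terms are combined using exp(i*s)*conj(exp(i*t)) = exp(i*(s-t)), and sums of them are collapsed using the identity that for every m > 1 the m distinct m-th roots of unity sum to 0, e.g. 1 + exp(2*I*pi/3) + exp(-2*I*pi/3) = 0.)
Dimension check: dim(rho) = sum (mult * dim) = 1*1 + 0*1 + 0*1 + 2*1 + 1*1 + 2*1 = 6 = chi_rho(e) = 6.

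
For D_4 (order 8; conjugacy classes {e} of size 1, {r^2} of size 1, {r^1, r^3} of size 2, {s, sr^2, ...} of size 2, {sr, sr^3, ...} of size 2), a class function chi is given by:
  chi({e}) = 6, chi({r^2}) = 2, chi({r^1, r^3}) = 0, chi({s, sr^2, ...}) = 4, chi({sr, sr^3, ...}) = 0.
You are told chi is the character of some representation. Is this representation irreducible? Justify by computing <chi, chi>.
Not irreducible (reducible): <chi, chi> = 9 > 1.

Solution. <chi, chi> = (1/|G|) sum_C |C| * |chi(C)|^2 = (1/8)[1*|6|^2 + 1*|2|^2 + 2*|0|^2 + 2*|4|^2 + 2*|0|^2]
  = (1/8)[(36) + (4) + (0) + (32) + (0)] = 72/8 = 9.
A character is irreducible iff <chi, chi> = 1, so this representation is reducible.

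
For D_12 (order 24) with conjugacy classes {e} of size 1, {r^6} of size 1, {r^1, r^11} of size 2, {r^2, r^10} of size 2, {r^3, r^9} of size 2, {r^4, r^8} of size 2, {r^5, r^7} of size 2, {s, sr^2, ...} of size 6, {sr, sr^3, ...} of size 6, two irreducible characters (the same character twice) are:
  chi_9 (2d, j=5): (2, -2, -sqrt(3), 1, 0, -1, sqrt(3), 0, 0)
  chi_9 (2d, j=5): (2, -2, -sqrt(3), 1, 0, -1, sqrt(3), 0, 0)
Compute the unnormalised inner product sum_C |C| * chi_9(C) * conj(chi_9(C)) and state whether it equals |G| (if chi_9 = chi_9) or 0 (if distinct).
Sum = 24 = |G| = 24; so <chi_9, chi_9> = 1 (norm-1 confirms irreducibility).

Working: Compute term by term over conjugacy classes (|C| * chi_9(C) * conj(chi_9(C))):
  1*(2)*conj(2) + 1*(-2)*conj(-2) + 2*(-sqrt(3))*conj(-sqrt(3)) + 2*(1)*conj(1) + 2*(0)*conj(0) + 2*(-1)*conj(-1) + 2*(sqrt(3))*conj(sqrt(3)) + 6*(0)*conj(0) + 6*(0)*conj(0)
  = (4) + (4) + (6) + (2) + (0) + (2) + (6) + (0) + (0)
  = 24.
Dividing by |G| = 24 gives 24/24 = 1, matching the row-orthogonality relation <chi_9, chi_9> = [chi_9 = chi_9].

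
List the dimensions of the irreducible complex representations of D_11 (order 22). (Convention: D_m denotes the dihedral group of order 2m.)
Dimensions: 1, 1, 2, 2, 2, 2, 2

Details: There are 7 irreducibles (= number of conjugacy classes). Their dimensions d_i satisfy sum d_i^2 = |G| = 22: 1 + 1 + 4 + 4 + 4 + 4 + 4 = 22.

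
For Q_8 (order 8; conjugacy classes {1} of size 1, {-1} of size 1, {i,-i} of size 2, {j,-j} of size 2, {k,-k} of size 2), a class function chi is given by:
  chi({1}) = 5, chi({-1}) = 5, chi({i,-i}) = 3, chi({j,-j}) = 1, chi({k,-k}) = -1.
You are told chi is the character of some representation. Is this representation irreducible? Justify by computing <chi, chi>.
Not irreducible (reducible): <chi, chi> = 9 > 1.

<chi, chi> = (1/|G|) sum_C |C| * |chi(C)|^2 = (1/8)[1*|5|^2 + 1*|5|^2 + 2*|3|^2 + 2*|1|^2 + 2*|-1|^2]
  = (1/8)[(25) + (25) + (18) + (2) + (2)] = 72/8 = 9.
A character is irreducible iff <chi, chi> = 1, so this representation is reducible.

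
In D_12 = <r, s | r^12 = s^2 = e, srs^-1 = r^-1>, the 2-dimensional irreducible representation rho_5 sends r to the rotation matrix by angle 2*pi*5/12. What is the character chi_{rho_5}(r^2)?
chi_{rho_5}(r^2) = 2*cos(2*pi*5*2/12) = 1

Solution. rho_5(r^2) is rotation by angle 2*pi*5*2/12, whose trace is 2*cos(2*pi*5*2/12) = 1.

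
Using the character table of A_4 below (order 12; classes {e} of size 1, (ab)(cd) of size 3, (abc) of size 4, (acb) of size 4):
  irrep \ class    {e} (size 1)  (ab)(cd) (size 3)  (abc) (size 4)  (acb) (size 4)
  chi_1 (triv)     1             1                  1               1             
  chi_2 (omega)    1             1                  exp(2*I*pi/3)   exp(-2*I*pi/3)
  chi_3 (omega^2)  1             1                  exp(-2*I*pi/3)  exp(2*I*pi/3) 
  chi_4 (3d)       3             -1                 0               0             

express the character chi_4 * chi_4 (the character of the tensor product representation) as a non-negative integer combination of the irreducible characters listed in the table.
chi_4 tensor chi_4 = chi_1 + chi_2 + chi_3 + 2*chi_4 (all other irreducibles have multiplicity 0).

Explanation: The character of a tensor product is the pointwise product (chi_4 * chi_4)(C) = chi_4(C) * chi_4(C):
  {e}: (3)*(3), (ab)(cd): (-1)*(-1), (abc): (0)*(0), (acb): (0)*(0)
so (chi_4 * chi_4) takes values
  {e} -> 9, (ab)(cd) -> 1, (abc) -> 0, (acb) -> 0.
Now take the inner product of this character with each irreducible chi from the table, <chi_4*chi_4, chi> = (1/12) sum_C |C| (chi_4*chi_4)(C) conj(chi(C)):
  <chi_4*chi_4, chi_1> = (1/12)[1*(9)*conj(1) + 3*(1)*conj(1) + 4*(0)*conj(1) + 4*(0)*conj(1)]
      = (1/12)[(9) + (3) + (0) + (0)] = 12/12 = 1
  <chi_4*chi_4, chi_2> = (1/12)[1*(9)*conj(1) + 3*(1)*conj(1) + 4*(0)*conj(exp(2*I*pi/3)) + 4*(0)*conj(exp(-2*I*pi/3))]
      = (1/12)[(9) + (3) + (0) + (0)] = 12/12 = 1
  <chi_4*chi_4, chi_3> = (1/12)[1*(9)*conj(1) + 3*(1)*conj(1) + 4*(0)*conj(exp(-2*I*pi/3)) + 4*(0)*conj(exp(2*I*pi/3))]
      = (1/12)[(9) + (3) + (0) + (0)] = 12/12 = 1
  <chi_4*chi_4, chi_4> = (1/12)[1*(9)*conj(3) + 3*(1)*conj(-1) + 4*(0)*conj(0) + 4*(0)*conj(0)]
      = (1/12)[(27) + (-3) + (0) + (0)] = 24/12 = 2
(Exp terms are combined using exp(i*s)*conj(exp(i*t)) = exp(i*(s-t)), and sums of them are collapsed using the identity that for every m > 1 the m distinct m-th roots of unity sum to 0, e.g. 1 + exp(2*I*pi/3) + exp(-2*I*pi/3) = 0.)
Hence the multiplicities are chi_1: 1, chi_2: 1, chi_3: 1, chi_4: 2. Dimension check: dim(chi_4)*dim(chi_4) = 3*3 = 9 and sum (mult * dim) = 1*1 + 1*1 + 1*1 + 2*3 = 9.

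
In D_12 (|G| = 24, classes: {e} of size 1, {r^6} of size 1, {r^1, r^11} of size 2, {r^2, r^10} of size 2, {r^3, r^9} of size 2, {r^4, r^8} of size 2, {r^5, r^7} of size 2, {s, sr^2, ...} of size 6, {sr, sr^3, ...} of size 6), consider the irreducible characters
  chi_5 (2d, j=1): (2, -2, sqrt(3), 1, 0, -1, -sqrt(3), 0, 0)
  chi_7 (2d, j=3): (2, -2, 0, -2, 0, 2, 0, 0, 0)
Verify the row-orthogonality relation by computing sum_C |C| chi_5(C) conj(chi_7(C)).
Sum = 0; so <chi_5, chi_7> = 0 (distinct irreducibles are orthogonal).

Why: Compute term by term over conjugacy classes (|C| * chi_5(C) * conj(chi_7(C))):
  1*(2)*conj(2) + 1*(-2)*conj(-2) + 2*(sqrt(3))*conj(0) + 2*(1)*conj(-2) + 2*(0)*conj(0) + 2*(-1)*conj(2) + 2*(-sqrt(3))*conj(0) + 6*(0)*conj(0) + 6*(0)*conj(0)
  = (4) + (4) + (0) + (-4) + (0) + (-4) + (0) + (0) + (0)
  = 0.
Dividing by |G| = 24 gives 0/24 = 0, matching the row-orthogonality relation <chi_5, chi_7> = [chi_5 = chi_7].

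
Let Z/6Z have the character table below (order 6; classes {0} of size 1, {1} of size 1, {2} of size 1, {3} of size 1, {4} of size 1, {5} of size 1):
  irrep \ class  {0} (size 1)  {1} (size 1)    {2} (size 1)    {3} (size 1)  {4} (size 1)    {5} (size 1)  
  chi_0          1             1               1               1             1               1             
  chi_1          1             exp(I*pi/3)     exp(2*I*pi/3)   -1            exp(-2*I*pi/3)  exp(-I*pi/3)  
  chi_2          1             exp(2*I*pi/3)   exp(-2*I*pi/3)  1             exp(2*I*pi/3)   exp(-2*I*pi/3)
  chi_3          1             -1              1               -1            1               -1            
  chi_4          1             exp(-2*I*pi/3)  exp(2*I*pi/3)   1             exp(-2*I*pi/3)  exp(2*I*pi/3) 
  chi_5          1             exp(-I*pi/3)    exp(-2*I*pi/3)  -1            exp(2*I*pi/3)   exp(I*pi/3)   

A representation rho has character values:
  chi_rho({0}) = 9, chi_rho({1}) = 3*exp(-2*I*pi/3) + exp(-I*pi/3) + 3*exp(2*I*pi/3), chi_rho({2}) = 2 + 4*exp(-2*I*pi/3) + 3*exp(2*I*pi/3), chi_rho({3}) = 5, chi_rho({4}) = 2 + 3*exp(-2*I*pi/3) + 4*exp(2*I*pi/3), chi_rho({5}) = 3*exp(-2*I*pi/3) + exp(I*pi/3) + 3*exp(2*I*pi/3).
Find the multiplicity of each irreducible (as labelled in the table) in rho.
Multiplicities: chi_0: 1, chi_1: 0, chi_2: 3, chi_3: 1, chi_4: 3, chi_5: 1.

Derivation: Use <chi_rho, chi> = (1/|G|) sum_C |C| * chi_rho(C) * conj(chi(C)) with |G| = 6 for each irreducible chi in the table:
  <chi_rho, chi_0> = (1/6)[1*(9)*conj(1) + 1*(3*exp(-2*I*pi/3) + exp(-I*pi/3) + 3*exp(2*I*pi/3))*conj(1) + 1*(2 + 4*exp(-2*I*pi/3) + 3*exp(2*I*pi/3))*conj(1) + 1*(5)*conj(1) + 1*(2 + 3*exp(-2*I*pi/3) + 4*exp(2*I*pi/3))*conj(1) + 1*(3*exp(-2*I*pi/3) + exp(I*pi/3) + 3*exp(2*I*pi/3))*conj(1)]
      = (1/6)[(9) + (3*exp(-2*I*pi/3) + exp(-I*pi/3) + 3*exp(2*I*pi/3)) + (2 + 4*exp(-2*I*pi/3) + 3*exp(2*I*pi/3)) + (5) + (2 + 3*exp(-2*I*pi/3) + 4*exp(2*I*pi/3)) + (3*exp(-2*I*pi/3) + exp(I*pi/3) + 3*exp(2*I*pi/3))] = 6/6 = 1
  <chi_rho, chi_1> = (1/6)[1*(9)*conj(1) + 1*(3*exp(-2*I*pi/3) + exp(-I*pi/3) + 3*exp(2*I*pi/3))*conj(exp(I*pi/3)) + 1*(2 + 4*exp(-2*I*pi/3) + 3*exp(2*I*pi/3))*conj(exp(2*I*pi/3)) + 1*(5)*conj(-1) + 1*(2 + 3*exp(-2*I*pi/3) + 4*exp(2*I*pi/3))*conj(exp(-2*I*pi/3)) + 1*(3*exp(-2*I*pi/3) + exp(I*pi/3) + 3*exp(2*I*pi/3))*conj(exp(-I*pi/3))]
      = (1/6)[(9) + (-3 + exp(-2*I*pi/3) + 3*exp(I*pi/3)) + (3 + 2*exp(-2*I*pi/3) + 4*exp(2*I*pi/3)) + (-5) + (3 + 4*exp(-2*I*pi/3) + 2*exp(2*I*pi/3)) + (-3 + 3*exp(-I*pi/3) + exp(2*I*pi/3))] = 0/6 = 0
  <chi_rho, chi_2> = (1/6)[1*(9)*conj(1) + 1*(3*exp(-2*I*pi/3) + exp(-I*pi/3) + 3*exp(2*I*pi/3))*conj(exp(2*I*pi/3)) + 1*(2 + 4*exp(-2*I*pi/3) + 3*exp(2*I*pi/3))*conj(exp(-2*I*pi/3)) + 1*(5)*conj(1) + 1*(2 + 3*exp(-2*I*pi/3) + 4*exp(2*I*pi/3))*conj(exp(2*I*pi/3)) + 1*(3*exp(-2*I*pi/3) + exp(I*pi/3) + 3*exp(2*I*pi/3))*conj(exp(-2*I*pi/3))]
      = (1/6)[(9) + (2 + 3*exp(2*I*pi/3)) + (4 + 3*exp(-2*I*pi/3) + 2*exp(2*I*pi/3)) + (5) + (4 + 2*exp(-2*I*pi/3) + 3*exp(2*I*pi/3)) + (2 + 3*exp(-2*I*pi/3))] = 18/6 = 3
  <chi_rho, chi_3> = (1/6)[1*(9)*conj(1) + 1*(3*exp(-2*I*pi/3) + exp(-I*pi/3) + 3*exp(2*I*pi/3))*conj(-1) + 1*(2 + 4*exp(-2*I*pi/3) + 3*exp(2*I*pi/3))*conj(1) + 1*(5)*conj(-1) + 1*(2 + 3*exp(-2*I*pi/3) + 4*exp(2*I*pi/3))*conj(1) + 1*(3*exp(-2*I*pi/3) + exp(I*pi/3) + 3*exp(2*I*pi/3))*conj(-1)]
      = (1/6)[(9) + (-3*exp(2*I*pi/3) - exp(-I*pi/3) - 3*exp(-2*I*pi/3)) + (2 + 4*exp(-2*I*pi/3) + 3*exp(2*I*pi/3)) + (-5) + (2 + 3*exp(-2*I*pi/3) + 4*exp(2*I*pi/3)) + (-3*exp(2*I*pi/3) - exp(I*pi/3) - 3*exp(-2*I*pi/3))] = 6/6 = 1
  <chi_rho, chi_4> = (1/6)[1*(9)*conj(1) + 1*(3*exp(-2*I*pi/3) + exp(-I*pi/3) + 3*exp(2*I*pi/3))*conj(exp(-2*I*pi/3)) + 1*(2 + 4*exp(-2*I*pi/3) + 3*exp(2*I*pi/3))*conj(exp(2*I*pi/3)) + 1*(5)*conj(1) + 1*(2 + 3*exp(-2*I*pi/3) + 4*exp(2*I*pi/3))*conj(exp(-2*I*pi/3)) + 1*(3*exp(-2*I*pi/3) + exp(I*pi/3) + 3*exp(2*I*pi/3))*conj(exp(2*I*pi/3))]
      = (1/6)[(9) + (3 + 3*exp(-2*I*pi/3) + exp(I*pi/3)) + (3 + 2*exp(-2*I*pi/3) + 4*exp(2*I*pi/3)) + (5) + (3 + 4*exp(-2*I*pi/3) + 2*exp(2*I*pi/3)) + (3 + exp(-I*pi/3) + 3*exp(2*I*pi/3))] = 18/6 = 3
  <chi_rho, chi_5> = (1/6)[1*(9)*conj(1) + 1*(3*exp(-2*I*pi/3) + exp(-I*pi/3) + 3*exp(2*I*pi/3))*conj(exp(-I*pi/3)) + 1*(2 + 4*exp(-2*I*pi/3) + 3*exp(2*I*pi/3))*conj(exp(-2*I*pi/3)) + 1*(5)*conj(-1) + 1*(2 + 3*exp(-2*I*pi/3) + 4*exp(2*I*pi/3))*conj(exp(2*I*pi/3)) + 1*(3*exp(-2*I*pi/3) + exp(I*pi/3) + 3*exp(2*I*pi/3))*conj(exp(I*pi/3))]
      = (1/6)[(9) + (-2 + 3*exp(-I*pi/3)) + (4 + 3*exp(-2*I*pi/3) + 2*exp(2*I*pi/3)) + (-5) + (4 + 2*exp(-2*I*pi/3) + 3*exp(2*I*pi/3)) + (-2 + 3*exp(I*pi/3))] = 6/6 = 1
(Exp terms are combined using exp(i*s)*conj(exp(i*t)) = exp(i*(s-t)), and sums of them are collapsed using the identity that for every m > 1 the m distinct m-th roots of unity sum to 0, e.g. 1 + exp(2*I*pi/3) + exp(-2*I*pi/3) = 0.)
Dimension check: dim(rho) = sum (mult * dim) = 1*1 + 0*1 + 3*1 + 1*1 + 3*1 + 1*1 = 9 = chi_rho(e) = 9.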